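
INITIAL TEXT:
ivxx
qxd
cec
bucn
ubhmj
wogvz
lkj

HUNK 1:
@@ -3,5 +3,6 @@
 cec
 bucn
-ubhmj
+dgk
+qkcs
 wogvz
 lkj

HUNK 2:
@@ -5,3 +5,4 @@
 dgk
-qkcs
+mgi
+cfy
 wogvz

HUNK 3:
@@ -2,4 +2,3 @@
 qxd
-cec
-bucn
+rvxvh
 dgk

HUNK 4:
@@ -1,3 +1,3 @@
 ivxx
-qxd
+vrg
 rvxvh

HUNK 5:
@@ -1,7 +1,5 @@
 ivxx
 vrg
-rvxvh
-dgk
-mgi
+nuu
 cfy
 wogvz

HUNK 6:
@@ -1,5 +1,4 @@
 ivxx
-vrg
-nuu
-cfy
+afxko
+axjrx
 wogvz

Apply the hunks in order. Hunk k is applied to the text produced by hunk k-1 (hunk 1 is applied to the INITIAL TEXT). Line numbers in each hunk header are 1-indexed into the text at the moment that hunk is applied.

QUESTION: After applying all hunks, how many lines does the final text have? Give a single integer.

Answer: 5

Derivation:
Hunk 1: at line 3 remove [ubhmj] add [dgk,qkcs] -> 8 lines: ivxx qxd cec bucn dgk qkcs wogvz lkj
Hunk 2: at line 5 remove [qkcs] add [mgi,cfy] -> 9 lines: ivxx qxd cec bucn dgk mgi cfy wogvz lkj
Hunk 3: at line 2 remove [cec,bucn] add [rvxvh] -> 8 lines: ivxx qxd rvxvh dgk mgi cfy wogvz lkj
Hunk 4: at line 1 remove [qxd] add [vrg] -> 8 lines: ivxx vrg rvxvh dgk mgi cfy wogvz lkj
Hunk 5: at line 1 remove [rvxvh,dgk,mgi] add [nuu] -> 6 lines: ivxx vrg nuu cfy wogvz lkj
Hunk 6: at line 1 remove [vrg,nuu,cfy] add [afxko,axjrx] -> 5 lines: ivxx afxko axjrx wogvz lkj
Final line count: 5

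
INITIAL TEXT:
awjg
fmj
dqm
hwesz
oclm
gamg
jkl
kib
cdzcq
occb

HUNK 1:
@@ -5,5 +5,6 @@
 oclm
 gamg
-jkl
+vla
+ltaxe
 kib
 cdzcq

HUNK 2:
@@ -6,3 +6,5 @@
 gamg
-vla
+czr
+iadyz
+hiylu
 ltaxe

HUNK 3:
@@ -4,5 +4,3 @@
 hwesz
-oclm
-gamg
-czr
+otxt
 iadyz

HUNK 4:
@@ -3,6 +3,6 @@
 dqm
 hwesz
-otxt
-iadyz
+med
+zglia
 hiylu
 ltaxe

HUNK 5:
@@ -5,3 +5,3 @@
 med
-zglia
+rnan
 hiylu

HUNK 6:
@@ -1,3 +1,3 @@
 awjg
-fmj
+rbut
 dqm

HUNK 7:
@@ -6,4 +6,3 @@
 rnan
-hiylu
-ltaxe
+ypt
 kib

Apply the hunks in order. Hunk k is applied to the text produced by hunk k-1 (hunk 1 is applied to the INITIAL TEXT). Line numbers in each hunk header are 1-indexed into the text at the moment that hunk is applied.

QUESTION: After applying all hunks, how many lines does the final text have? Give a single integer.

Hunk 1: at line 5 remove [jkl] add [vla,ltaxe] -> 11 lines: awjg fmj dqm hwesz oclm gamg vla ltaxe kib cdzcq occb
Hunk 2: at line 6 remove [vla] add [czr,iadyz,hiylu] -> 13 lines: awjg fmj dqm hwesz oclm gamg czr iadyz hiylu ltaxe kib cdzcq occb
Hunk 3: at line 4 remove [oclm,gamg,czr] add [otxt] -> 11 lines: awjg fmj dqm hwesz otxt iadyz hiylu ltaxe kib cdzcq occb
Hunk 4: at line 3 remove [otxt,iadyz] add [med,zglia] -> 11 lines: awjg fmj dqm hwesz med zglia hiylu ltaxe kib cdzcq occb
Hunk 5: at line 5 remove [zglia] add [rnan] -> 11 lines: awjg fmj dqm hwesz med rnan hiylu ltaxe kib cdzcq occb
Hunk 6: at line 1 remove [fmj] add [rbut] -> 11 lines: awjg rbut dqm hwesz med rnan hiylu ltaxe kib cdzcq occb
Hunk 7: at line 6 remove [hiylu,ltaxe] add [ypt] -> 10 lines: awjg rbut dqm hwesz med rnan ypt kib cdzcq occb
Final line count: 10

Answer: 10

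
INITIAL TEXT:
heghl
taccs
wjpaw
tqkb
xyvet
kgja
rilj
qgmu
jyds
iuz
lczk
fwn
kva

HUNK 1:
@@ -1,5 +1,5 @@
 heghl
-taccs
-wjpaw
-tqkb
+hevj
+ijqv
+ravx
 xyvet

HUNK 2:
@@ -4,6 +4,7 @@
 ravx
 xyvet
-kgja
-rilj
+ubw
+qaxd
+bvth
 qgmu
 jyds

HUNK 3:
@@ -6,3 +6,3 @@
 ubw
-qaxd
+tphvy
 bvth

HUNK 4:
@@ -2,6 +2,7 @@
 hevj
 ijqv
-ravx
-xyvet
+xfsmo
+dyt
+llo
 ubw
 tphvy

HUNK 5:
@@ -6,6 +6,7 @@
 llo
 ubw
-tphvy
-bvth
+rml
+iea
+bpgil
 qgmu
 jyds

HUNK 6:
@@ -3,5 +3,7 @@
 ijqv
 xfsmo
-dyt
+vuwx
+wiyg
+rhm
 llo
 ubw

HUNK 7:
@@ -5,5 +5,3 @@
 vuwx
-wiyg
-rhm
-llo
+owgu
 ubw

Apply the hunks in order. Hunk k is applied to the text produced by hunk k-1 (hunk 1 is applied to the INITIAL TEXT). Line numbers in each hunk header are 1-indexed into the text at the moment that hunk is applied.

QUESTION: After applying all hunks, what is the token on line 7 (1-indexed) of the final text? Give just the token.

Hunk 1: at line 1 remove [taccs,wjpaw,tqkb] add [hevj,ijqv,ravx] -> 13 lines: heghl hevj ijqv ravx xyvet kgja rilj qgmu jyds iuz lczk fwn kva
Hunk 2: at line 4 remove [kgja,rilj] add [ubw,qaxd,bvth] -> 14 lines: heghl hevj ijqv ravx xyvet ubw qaxd bvth qgmu jyds iuz lczk fwn kva
Hunk 3: at line 6 remove [qaxd] add [tphvy] -> 14 lines: heghl hevj ijqv ravx xyvet ubw tphvy bvth qgmu jyds iuz lczk fwn kva
Hunk 4: at line 2 remove [ravx,xyvet] add [xfsmo,dyt,llo] -> 15 lines: heghl hevj ijqv xfsmo dyt llo ubw tphvy bvth qgmu jyds iuz lczk fwn kva
Hunk 5: at line 6 remove [tphvy,bvth] add [rml,iea,bpgil] -> 16 lines: heghl hevj ijqv xfsmo dyt llo ubw rml iea bpgil qgmu jyds iuz lczk fwn kva
Hunk 6: at line 3 remove [dyt] add [vuwx,wiyg,rhm] -> 18 lines: heghl hevj ijqv xfsmo vuwx wiyg rhm llo ubw rml iea bpgil qgmu jyds iuz lczk fwn kva
Hunk 7: at line 5 remove [wiyg,rhm,llo] add [owgu] -> 16 lines: heghl hevj ijqv xfsmo vuwx owgu ubw rml iea bpgil qgmu jyds iuz lczk fwn kva
Final line 7: ubw

Answer: ubw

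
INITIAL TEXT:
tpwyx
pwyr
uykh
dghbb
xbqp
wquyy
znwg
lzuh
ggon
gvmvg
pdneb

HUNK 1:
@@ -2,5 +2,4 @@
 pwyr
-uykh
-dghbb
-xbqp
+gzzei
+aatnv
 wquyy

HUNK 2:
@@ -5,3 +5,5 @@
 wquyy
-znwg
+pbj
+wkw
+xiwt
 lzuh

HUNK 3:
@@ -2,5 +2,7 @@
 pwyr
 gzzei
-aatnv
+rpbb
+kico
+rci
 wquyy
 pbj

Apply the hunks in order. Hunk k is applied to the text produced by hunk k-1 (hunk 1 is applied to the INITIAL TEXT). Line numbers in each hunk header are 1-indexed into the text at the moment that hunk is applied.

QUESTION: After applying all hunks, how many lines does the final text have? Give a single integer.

Hunk 1: at line 2 remove [uykh,dghbb,xbqp] add [gzzei,aatnv] -> 10 lines: tpwyx pwyr gzzei aatnv wquyy znwg lzuh ggon gvmvg pdneb
Hunk 2: at line 5 remove [znwg] add [pbj,wkw,xiwt] -> 12 lines: tpwyx pwyr gzzei aatnv wquyy pbj wkw xiwt lzuh ggon gvmvg pdneb
Hunk 3: at line 2 remove [aatnv] add [rpbb,kico,rci] -> 14 lines: tpwyx pwyr gzzei rpbb kico rci wquyy pbj wkw xiwt lzuh ggon gvmvg pdneb
Final line count: 14

Answer: 14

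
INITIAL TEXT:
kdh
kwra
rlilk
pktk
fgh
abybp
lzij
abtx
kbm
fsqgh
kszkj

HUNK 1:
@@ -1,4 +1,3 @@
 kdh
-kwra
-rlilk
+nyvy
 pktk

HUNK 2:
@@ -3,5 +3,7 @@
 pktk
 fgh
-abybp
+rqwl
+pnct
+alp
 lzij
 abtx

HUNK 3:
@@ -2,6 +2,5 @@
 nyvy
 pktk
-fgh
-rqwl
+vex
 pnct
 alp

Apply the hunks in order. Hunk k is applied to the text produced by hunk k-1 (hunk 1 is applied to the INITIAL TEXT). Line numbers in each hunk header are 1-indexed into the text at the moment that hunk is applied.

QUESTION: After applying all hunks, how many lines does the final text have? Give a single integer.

Answer: 11

Derivation:
Hunk 1: at line 1 remove [kwra,rlilk] add [nyvy] -> 10 lines: kdh nyvy pktk fgh abybp lzij abtx kbm fsqgh kszkj
Hunk 2: at line 3 remove [abybp] add [rqwl,pnct,alp] -> 12 lines: kdh nyvy pktk fgh rqwl pnct alp lzij abtx kbm fsqgh kszkj
Hunk 3: at line 2 remove [fgh,rqwl] add [vex] -> 11 lines: kdh nyvy pktk vex pnct alp lzij abtx kbm fsqgh kszkj
Final line count: 11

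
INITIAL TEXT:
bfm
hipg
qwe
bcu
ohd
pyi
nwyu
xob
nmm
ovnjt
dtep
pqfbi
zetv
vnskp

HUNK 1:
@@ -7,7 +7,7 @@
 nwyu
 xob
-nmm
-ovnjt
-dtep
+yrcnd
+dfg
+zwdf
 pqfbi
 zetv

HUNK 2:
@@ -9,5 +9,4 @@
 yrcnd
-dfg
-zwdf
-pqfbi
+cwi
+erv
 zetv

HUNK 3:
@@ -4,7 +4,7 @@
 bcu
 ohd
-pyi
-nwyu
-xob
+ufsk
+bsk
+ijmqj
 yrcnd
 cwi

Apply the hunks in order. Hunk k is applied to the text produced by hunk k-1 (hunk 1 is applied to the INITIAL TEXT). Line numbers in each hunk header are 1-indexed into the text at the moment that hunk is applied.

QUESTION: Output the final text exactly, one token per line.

Hunk 1: at line 7 remove [nmm,ovnjt,dtep] add [yrcnd,dfg,zwdf] -> 14 lines: bfm hipg qwe bcu ohd pyi nwyu xob yrcnd dfg zwdf pqfbi zetv vnskp
Hunk 2: at line 9 remove [dfg,zwdf,pqfbi] add [cwi,erv] -> 13 lines: bfm hipg qwe bcu ohd pyi nwyu xob yrcnd cwi erv zetv vnskp
Hunk 3: at line 4 remove [pyi,nwyu,xob] add [ufsk,bsk,ijmqj] -> 13 lines: bfm hipg qwe bcu ohd ufsk bsk ijmqj yrcnd cwi erv zetv vnskp

Answer: bfm
hipg
qwe
bcu
ohd
ufsk
bsk
ijmqj
yrcnd
cwi
erv
zetv
vnskp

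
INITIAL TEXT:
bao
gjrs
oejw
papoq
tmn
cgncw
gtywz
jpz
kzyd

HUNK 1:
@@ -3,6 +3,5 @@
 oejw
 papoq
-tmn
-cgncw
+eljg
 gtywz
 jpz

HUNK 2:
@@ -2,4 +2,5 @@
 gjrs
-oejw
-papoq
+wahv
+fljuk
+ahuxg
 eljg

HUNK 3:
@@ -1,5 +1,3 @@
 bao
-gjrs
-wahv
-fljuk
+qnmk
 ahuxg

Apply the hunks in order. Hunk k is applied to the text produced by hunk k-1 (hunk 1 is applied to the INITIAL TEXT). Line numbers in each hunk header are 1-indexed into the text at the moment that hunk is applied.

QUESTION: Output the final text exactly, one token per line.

Answer: bao
qnmk
ahuxg
eljg
gtywz
jpz
kzyd

Derivation:
Hunk 1: at line 3 remove [tmn,cgncw] add [eljg] -> 8 lines: bao gjrs oejw papoq eljg gtywz jpz kzyd
Hunk 2: at line 2 remove [oejw,papoq] add [wahv,fljuk,ahuxg] -> 9 lines: bao gjrs wahv fljuk ahuxg eljg gtywz jpz kzyd
Hunk 3: at line 1 remove [gjrs,wahv,fljuk] add [qnmk] -> 7 lines: bao qnmk ahuxg eljg gtywz jpz kzyd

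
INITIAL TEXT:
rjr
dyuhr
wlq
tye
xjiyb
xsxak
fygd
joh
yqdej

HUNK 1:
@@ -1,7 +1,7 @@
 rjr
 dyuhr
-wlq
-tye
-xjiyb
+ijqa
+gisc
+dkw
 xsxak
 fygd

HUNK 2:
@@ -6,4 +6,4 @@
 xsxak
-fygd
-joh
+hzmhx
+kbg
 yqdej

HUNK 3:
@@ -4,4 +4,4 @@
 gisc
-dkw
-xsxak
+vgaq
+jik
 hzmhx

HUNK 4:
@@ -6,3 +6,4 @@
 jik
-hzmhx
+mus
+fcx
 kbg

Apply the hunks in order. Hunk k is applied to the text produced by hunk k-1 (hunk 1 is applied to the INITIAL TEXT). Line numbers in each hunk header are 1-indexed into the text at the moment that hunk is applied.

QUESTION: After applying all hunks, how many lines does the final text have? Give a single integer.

Hunk 1: at line 1 remove [wlq,tye,xjiyb] add [ijqa,gisc,dkw] -> 9 lines: rjr dyuhr ijqa gisc dkw xsxak fygd joh yqdej
Hunk 2: at line 6 remove [fygd,joh] add [hzmhx,kbg] -> 9 lines: rjr dyuhr ijqa gisc dkw xsxak hzmhx kbg yqdej
Hunk 3: at line 4 remove [dkw,xsxak] add [vgaq,jik] -> 9 lines: rjr dyuhr ijqa gisc vgaq jik hzmhx kbg yqdej
Hunk 4: at line 6 remove [hzmhx] add [mus,fcx] -> 10 lines: rjr dyuhr ijqa gisc vgaq jik mus fcx kbg yqdej
Final line count: 10

Answer: 10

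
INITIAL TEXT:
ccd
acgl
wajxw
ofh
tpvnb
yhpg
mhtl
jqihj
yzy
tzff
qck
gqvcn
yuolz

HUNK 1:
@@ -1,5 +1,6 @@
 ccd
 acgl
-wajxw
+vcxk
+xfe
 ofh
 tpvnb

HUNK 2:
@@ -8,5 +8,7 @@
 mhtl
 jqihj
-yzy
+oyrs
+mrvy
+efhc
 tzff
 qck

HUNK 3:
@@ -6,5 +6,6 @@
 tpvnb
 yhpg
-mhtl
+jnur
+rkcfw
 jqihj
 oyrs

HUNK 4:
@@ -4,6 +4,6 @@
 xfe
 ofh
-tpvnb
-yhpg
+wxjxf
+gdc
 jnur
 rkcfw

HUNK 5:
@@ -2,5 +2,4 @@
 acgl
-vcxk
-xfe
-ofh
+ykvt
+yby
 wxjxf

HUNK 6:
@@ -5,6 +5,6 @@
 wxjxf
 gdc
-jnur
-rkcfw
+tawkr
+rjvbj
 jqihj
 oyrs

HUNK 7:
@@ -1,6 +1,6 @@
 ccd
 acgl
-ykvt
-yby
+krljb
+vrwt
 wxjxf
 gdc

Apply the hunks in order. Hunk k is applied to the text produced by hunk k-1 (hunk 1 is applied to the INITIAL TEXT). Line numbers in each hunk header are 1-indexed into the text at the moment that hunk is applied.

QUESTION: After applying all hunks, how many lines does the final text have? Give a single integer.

Hunk 1: at line 1 remove [wajxw] add [vcxk,xfe] -> 14 lines: ccd acgl vcxk xfe ofh tpvnb yhpg mhtl jqihj yzy tzff qck gqvcn yuolz
Hunk 2: at line 8 remove [yzy] add [oyrs,mrvy,efhc] -> 16 lines: ccd acgl vcxk xfe ofh tpvnb yhpg mhtl jqihj oyrs mrvy efhc tzff qck gqvcn yuolz
Hunk 3: at line 6 remove [mhtl] add [jnur,rkcfw] -> 17 lines: ccd acgl vcxk xfe ofh tpvnb yhpg jnur rkcfw jqihj oyrs mrvy efhc tzff qck gqvcn yuolz
Hunk 4: at line 4 remove [tpvnb,yhpg] add [wxjxf,gdc] -> 17 lines: ccd acgl vcxk xfe ofh wxjxf gdc jnur rkcfw jqihj oyrs mrvy efhc tzff qck gqvcn yuolz
Hunk 5: at line 2 remove [vcxk,xfe,ofh] add [ykvt,yby] -> 16 lines: ccd acgl ykvt yby wxjxf gdc jnur rkcfw jqihj oyrs mrvy efhc tzff qck gqvcn yuolz
Hunk 6: at line 5 remove [jnur,rkcfw] add [tawkr,rjvbj] -> 16 lines: ccd acgl ykvt yby wxjxf gdc tawkr rjvbj jqihj oyrs mrvy efhc tzff qck gqvcn yuolz
Hunk 7: at line 1 remove [ykvt,yby] add [krljb,vrwt] -> 16 lines: ccd acgl krljb vrwt wxjxf gdc tawkr rjvbj jqihj oyrs mrvy efhc tzff qck gqvcn yuolz
Final line count: 16

Answer: 16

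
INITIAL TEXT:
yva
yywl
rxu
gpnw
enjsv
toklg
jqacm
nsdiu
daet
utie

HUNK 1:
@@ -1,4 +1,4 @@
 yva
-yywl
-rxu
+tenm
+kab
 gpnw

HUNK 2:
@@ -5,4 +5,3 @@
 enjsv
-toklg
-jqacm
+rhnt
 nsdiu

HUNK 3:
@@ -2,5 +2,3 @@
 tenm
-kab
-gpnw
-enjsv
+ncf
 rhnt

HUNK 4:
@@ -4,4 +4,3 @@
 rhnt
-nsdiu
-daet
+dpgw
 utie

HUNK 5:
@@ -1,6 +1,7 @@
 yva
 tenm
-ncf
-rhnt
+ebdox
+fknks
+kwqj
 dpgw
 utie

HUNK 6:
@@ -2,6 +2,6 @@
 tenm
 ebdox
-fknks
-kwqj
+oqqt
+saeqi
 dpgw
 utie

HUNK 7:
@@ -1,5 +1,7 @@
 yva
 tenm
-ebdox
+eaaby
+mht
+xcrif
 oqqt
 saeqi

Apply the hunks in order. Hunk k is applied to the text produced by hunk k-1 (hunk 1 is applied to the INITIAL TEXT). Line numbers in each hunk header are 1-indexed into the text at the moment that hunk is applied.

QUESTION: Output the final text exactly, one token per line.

Hunk 1: at line 1 remove [yywl,rxu] add [tenm,kab] -> 10 lines: yva tenm kab gpnw enjsv toklg jqacm nsdiu daet utie
Hunk 2: at line 5 remove [toklg,jqacm] add [rhnt] -> 9 lines: yva tenm kab gpnw enjsv rhnt nsdiu daet utie
Hunk 3: at line 2 remove [kab,gpnw,enjsv] add [ncf] -> 7 lines: yva tenm ncf rhnt nsdiu daet utie
Hunk 4: at line 4 remove [nsdiu,daet] add [dpgw] -> 6 lines: yva tenm ncf rhnt dpgw utie
Hunk 5: at line 1 remove [ncf,rhnt] add [ebdox,fknks,kwqj] -> 7 lines: yva tenm ebdox fknks kwqj dpgw utie
Hunk 6: at line 2 remove [fknks,kwqj] add [oqqt,saeqi] -> 7 lines: yva tenm ebdox oqqt saeqi dpgw utie
Hunk 7: at line 1 remove [ebdox] add [eaaby,mht,xcrif] -> 9 lines: yva tenm eaaby mht xcrif oqqt saeqi dpgw utie

Answer: yva
tenm
eaaby
mht
xcrif
oqqt
saeqi
dpgw
utie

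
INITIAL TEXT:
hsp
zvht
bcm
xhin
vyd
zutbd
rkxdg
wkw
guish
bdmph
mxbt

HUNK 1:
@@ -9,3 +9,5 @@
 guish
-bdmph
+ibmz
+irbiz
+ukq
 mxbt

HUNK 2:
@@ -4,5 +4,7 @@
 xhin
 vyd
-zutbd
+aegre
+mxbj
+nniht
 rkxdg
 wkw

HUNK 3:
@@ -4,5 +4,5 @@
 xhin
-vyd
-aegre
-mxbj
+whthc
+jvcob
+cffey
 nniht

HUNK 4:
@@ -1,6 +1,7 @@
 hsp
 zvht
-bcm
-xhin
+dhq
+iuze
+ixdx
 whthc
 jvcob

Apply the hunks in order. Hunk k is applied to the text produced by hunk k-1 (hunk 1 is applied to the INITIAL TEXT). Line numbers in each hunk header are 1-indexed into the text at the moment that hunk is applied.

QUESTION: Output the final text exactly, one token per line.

Answer: hsp
zvht
dhq
iuze
ixdx
whthc
jvcob
cffey
nniht
rkxdg
wkw
guish
ibmz
irbiz
ukq
mxbt

Derivation:
Hunk 1: at line 9 remove [bdmph] add [ibmz,irbiz,ukq] -> 13 lines: hsp zvht bcm xhin vyd zutbd rkxdg wkw guish ibmz irbiz ukq mxbt
Hunk 2: at line 4 remove [zutbd] add [aegre,mxbj,nniht] -> 15 lines: hsp zvht bcm xhin vyd aegre mxbj nniht rkxdg wkw guish ibmz irbiz ukq mxbt
Hunk 3: at line 4 remove [vyd,aegre,mxbj] add [whthc,jvcob,cffey] -> 15 lines: hsp zvht bcm xhin whthc jvcob cffey nniht rkxdg wkw guish ibmz irbiz ukq mxbt
Hunk 4: at line 1 remove [bcm,xhin] add [dhq,iuze,ixdx] -> 16 lines: hsp zvht dhq iuze ixdx whthc jvcob cffey nniht rkxdg wkw guish ibmz irbiz ukq mxbt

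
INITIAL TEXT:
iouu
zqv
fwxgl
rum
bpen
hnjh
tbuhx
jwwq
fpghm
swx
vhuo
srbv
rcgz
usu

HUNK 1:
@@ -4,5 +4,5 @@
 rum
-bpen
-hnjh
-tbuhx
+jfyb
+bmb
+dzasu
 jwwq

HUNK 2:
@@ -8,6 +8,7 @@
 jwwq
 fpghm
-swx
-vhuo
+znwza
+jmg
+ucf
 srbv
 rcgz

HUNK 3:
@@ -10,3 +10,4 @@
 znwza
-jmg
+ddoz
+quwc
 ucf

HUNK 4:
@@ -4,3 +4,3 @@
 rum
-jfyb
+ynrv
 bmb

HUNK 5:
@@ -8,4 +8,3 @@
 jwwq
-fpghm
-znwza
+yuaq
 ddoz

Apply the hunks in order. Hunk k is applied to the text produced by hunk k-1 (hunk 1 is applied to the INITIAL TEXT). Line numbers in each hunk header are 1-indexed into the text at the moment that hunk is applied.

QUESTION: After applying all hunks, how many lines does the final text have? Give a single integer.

Hunk 1: at line 4 remove [bpen,hnjh,tbuhx] add [jfyb,bmb,dzasu] -> 14 lines: iouu zqv fwxgl rum jfyb bmb dzasu jwwq fpghm swx vhuo srbv rcgz usu
Hunk 2: at line 8 remove [swx,vhuo] add [znwza,jmg,ucf] -> 15 lines: iouu zqv fwxgl rum jfyb bmb dzasu jwwq fpghm znwza jmg ucf srbv rcgz usu
Hunk 3: at line 10 remove [jmg] add [ddoz,quwc] -> 16 lines: iouu zqv fwxgl rum jfyb bmb dzasu jwwq fpghm znwza ddoz quwc ucf srbv rcgz usu
Hunk 4: at line 4 remove [jfyb] add [ynrv] -> 16 lines: iouu zqv fwxgl rum ynrv bmb dzasu jwwq fpghm znwza ddoz quwc ucf srbv rcgz usu
Hunk 5: at line 8 remove [fpghm,znwza] add [yuaq] -> 15 lines: iouu zqv fwxgl rum ynrv bmb dzasu jwwq yuaq ddoz quwc ucf srbv rcgz usu
Final line count: 15

Answer: 15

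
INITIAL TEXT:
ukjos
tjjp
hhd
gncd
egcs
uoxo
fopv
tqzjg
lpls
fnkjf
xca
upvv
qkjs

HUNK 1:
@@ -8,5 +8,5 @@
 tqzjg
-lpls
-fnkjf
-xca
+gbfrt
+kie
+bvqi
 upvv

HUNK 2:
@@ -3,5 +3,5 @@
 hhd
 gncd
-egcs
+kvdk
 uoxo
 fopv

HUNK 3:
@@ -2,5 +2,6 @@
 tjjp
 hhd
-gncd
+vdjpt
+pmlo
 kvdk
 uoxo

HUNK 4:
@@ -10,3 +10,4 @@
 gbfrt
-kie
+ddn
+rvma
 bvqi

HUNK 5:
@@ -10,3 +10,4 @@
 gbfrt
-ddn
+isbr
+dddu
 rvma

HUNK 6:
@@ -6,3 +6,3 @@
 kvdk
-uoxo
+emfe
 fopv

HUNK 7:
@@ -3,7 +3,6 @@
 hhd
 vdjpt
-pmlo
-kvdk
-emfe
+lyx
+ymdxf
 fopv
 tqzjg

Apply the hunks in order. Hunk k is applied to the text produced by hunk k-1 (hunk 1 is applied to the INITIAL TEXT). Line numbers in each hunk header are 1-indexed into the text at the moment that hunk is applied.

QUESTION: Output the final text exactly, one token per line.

Hunk 1: at line 8 remove [lpls,fnkjf,xca] add [gbfrt,kie,bvqi] -> 13 lines: ukjos tjjp hhd gncd egcs uoxo fopv tqzjg gbfrt kie bvqi upvv qkjs
Hunk 2: at line 3 remove [egcs] add [kvdk] -> 13 lines: ukjos tjjp hhd gncd kvdk uoxo fopv tqzjg gbfrt kie bvqi upvv qkjs
Hunk 3: at line 2 remove [gncd] add [vdjpt,pmlo] -> 14 lines: ukjos tjjp hhd vdjpt pmlo kvdk uoxo fopv tqzjg gbfrt kie bvqi upvv qkjs
Hunk 4: at line 10 remove [kie] add [ddn,rvma] -> 15 lines: ukjos tjjp hhd vdjpt pmlo kvdk uoxo fopv tqzjg gbfrt ddn rvma bvqi upvv qkjs
Hunk 5: at line 10 remove [ddn] add [isbr,dddu] -> 16 lines: ukjos tjjp hhd vdjpt pmlo kvdk uoxo fopv tqzjg gbfrt isbr dddu rvma bvqi upvv qkjs
Hunk 6: at line 6 remove [uoxo] add [emfe] -> 16 lines: ukjos tjjp hhd vdjpt pmlo kvdk emfe fopv tqzjg gbfrt isbr dddu rvma bvqi upvv qkjs
Hunk 7: at line 3 remove [pmlo,kvdk,emfe] add [lyx,ymdxf] -> 15 lines: ukjos tjjp hhd vdjpt lyx ymdxf fopv tqzjg gbfrt isbr dddu rvma bvqi upvv qkjs

Answer: ukjos
tjjp
hhd
vdjpt
lyx
ymdxf
fopv
tqzjg
gbfrt
isbr
dddu
rvma
bvqi
upvv
qkjs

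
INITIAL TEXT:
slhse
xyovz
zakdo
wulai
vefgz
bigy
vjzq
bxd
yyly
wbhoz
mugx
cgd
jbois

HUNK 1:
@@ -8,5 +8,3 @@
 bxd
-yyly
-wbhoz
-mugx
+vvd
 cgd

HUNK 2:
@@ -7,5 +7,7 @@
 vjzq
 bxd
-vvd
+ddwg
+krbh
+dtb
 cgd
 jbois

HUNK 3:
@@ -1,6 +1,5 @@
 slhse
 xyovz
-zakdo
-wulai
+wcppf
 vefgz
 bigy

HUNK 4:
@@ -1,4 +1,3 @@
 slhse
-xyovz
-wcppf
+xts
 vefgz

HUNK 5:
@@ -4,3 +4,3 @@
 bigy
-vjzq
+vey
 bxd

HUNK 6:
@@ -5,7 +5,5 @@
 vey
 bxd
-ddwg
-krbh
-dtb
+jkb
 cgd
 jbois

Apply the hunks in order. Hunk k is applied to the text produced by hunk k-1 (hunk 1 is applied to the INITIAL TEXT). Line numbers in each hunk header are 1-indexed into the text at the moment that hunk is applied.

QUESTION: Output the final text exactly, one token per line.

Answer: slhse
xts
vefgz
bigy
vey
bxd
jkb
cgd
jbois

Derivation:
Hunk 1: at line 8 remove [yyly,wbhoz,mugx] add [vvd] -> 11 lines: slhse xyovz zakdo wulai vefgz bigy vjzq bxd vvd cgd jbois
Hunk 2: at line 7 remove [vvd] add [ddwg,krbh,dtb] -> 13 lines: slhse xyovz zakdo wulai vefgz bigy vjzq bxd ddwg krbh dtb cgd jbois
Hunk 3: at line 1 remove [zakdo,wulai] add [wcppf] -> 12 lines: slhse xyovz wcppf vefgz bigy vjzq bxd ddwg krbh dtb cgd jbois
Hunk 4: at line 1 remove [xyovz,wcppf] add [xts] -> 11 lines: slhse xts vefgz bigy vjzq bxd ddwg krbh dtb cgd jbois
Hunk 5: at line 4 remove [vjzq] add [vey] -> 11 lines: slhse xts vefgz bigy vey bxd ddwg krbh dtb cgd jbois
Hunk 6: at line 5 remove [ddwg,krbh,dtb] add [jkb] -> 9 lines: slhse xts vefgz bigy vey bxd jkb cgd jbois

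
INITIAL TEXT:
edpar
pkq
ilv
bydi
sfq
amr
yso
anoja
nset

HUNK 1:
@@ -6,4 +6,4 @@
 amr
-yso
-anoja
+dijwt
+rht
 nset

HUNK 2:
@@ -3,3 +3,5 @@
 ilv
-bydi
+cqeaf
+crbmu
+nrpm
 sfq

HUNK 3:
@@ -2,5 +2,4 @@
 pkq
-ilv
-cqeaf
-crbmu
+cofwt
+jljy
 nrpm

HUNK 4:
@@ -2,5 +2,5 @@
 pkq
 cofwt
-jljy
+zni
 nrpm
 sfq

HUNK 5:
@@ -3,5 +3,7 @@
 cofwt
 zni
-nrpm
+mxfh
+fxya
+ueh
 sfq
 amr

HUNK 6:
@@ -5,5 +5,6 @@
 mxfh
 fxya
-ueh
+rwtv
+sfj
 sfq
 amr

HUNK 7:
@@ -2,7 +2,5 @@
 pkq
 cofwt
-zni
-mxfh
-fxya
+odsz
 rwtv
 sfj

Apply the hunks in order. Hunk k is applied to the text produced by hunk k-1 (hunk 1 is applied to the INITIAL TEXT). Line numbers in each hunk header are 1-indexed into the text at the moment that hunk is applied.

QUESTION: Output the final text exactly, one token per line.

Hunk 1: at line 6 remove [yso,anoja] add [dijwt,rht] -> 9 lines: edpar pkq ilv bydi sfq amr dijwt rht nset
Hunk 2: at line 3 remove [bydi] add [cqeaf,crbmu,nrpm] -> 11 lines: edpar pkq ilv cqeaf crbmu nrpm sfq amr dijwt rht nset
Hunk 3: at line 2 remove [ilv,cqeaf,crbmu] add [cofwt,jljy] -> 10 lines: edpar pkq cofwt jljy nrpm sfq amr dijwt rht nset
Hunk 4: at line 2 remove [jljy] add [zni] -> 10 lines: edpar pkq cofwt zni nrpm sfq amr dijwt rht nset
Hunk 5: at line 3 remove [nrpm] add [mxfh,fxya,ueh] -> 12 lines: edpar pkq cofwt zni mxfh fxya ueh sfq amr dijwt rht nset
Hunk 6: at line 5 remove [ueh] add [rwtv,sfj] -> 13 lines: edpar pkq cofwt zni mxfh fxya rwtv sfj sfq amr dijwt rht nset
Hunk 7: at line 2 remove [zni,mxfh,fxya] add [odsz] -> 11 lines: edpar pkq cofwt odsz rwtv sfj sfq amr dijwt rht nset

Answer: edpar
pkq
cofwt
odsz
rwtv
sfj
sfq
amr
dijwt
rht
nset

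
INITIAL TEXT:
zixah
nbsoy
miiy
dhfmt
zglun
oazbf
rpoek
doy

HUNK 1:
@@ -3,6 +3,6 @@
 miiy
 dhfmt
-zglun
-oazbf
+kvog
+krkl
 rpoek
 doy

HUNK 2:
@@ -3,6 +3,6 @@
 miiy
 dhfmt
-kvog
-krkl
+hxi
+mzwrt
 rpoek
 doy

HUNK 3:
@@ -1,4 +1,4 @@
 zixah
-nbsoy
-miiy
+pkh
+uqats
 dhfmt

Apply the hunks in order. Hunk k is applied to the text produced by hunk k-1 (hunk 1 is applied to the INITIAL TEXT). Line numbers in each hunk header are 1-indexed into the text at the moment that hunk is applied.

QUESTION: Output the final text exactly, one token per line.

Answer: zixah
pkh
uqats
dhfmt
hxi
mzwrt
rpoek
doy

Derivation:
Hunk 1: at line 3 remove [zglun,oazbf] add [kvog,krkl] -> 8 lines: zixah nbsoy miiy dhfmt kvog krkl rpoek doy
Hunk 2: at line 3 remove [kvog,krkl] add [hxi,mzwrt] -> 8 lines: zixah nbsoy miiy dhfmt hxi mzwrt rpoek doy
Hunk 3: at line 1 remove [nbsoy,miiy] add [pkh,uqats] -> 8 lines: zixah pkh uqats dhfmt hxi mzwrt rpoek doy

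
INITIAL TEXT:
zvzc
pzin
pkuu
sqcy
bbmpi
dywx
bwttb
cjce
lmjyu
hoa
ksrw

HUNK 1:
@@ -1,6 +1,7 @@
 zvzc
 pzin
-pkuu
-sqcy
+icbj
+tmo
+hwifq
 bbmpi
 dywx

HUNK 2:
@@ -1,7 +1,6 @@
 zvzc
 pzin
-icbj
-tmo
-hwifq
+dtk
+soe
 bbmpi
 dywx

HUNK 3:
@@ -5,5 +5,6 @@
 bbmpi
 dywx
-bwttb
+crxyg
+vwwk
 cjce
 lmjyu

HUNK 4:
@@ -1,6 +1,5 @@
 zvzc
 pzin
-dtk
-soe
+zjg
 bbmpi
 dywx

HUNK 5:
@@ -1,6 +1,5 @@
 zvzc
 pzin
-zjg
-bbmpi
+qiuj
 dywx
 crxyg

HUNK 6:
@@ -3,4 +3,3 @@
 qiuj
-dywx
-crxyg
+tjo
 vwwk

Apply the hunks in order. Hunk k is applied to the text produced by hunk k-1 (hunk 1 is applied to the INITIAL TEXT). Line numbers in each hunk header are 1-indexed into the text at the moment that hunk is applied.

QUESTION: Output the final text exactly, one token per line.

Answer: zvzc
pzin
qiuj
tjo
vwwk
cjce
lmjyu
hoa
ksrw

Derivation:
Hunk 1: at line 1 remove [pkuu,sqcy] add [icbj,tmo,hwifq] -> 12 lines: zvzc pzin icbj tmo hwifq bbmpi dywx bwttb cjce lmjyu hoa ksrw
Hunk 2: at line 1 remove [icbj,tmo,hwifq] add [dtk,soe] -> 11 lines: zvzc pzin dtk soe bbmpi dywx bwttb cjce lmjyu hoa ksrw
Hunk 3: at line 5 remove [bwttb] add [crxyg,vwwk] -> 12 lines: zvzc pzin dtk soe bbmpi dywx crxyg vwwk cjce lmjyu hoa ksrw
Hunk 4: at line 1 remove [dtk,soe] add [zjg] -> 11 lines: zvzc pzin zjg bbmpi dywx crxyg vwwk cjce lmjyu hoa ksrw
Hunk 5: at line 1 remove [zjg,bbmpi] add [qiuj] -> 10 lines: zvzc pzin qiuj dywx crxyg vwwk cjce lmjyu hoa ksrw
Hunk 6: at line 3 remove [dywx,crxyg] add [tjo] -> 9 lines: zvzc pzin qiuj tjo vwwk cjce lmjyu hoa ksrw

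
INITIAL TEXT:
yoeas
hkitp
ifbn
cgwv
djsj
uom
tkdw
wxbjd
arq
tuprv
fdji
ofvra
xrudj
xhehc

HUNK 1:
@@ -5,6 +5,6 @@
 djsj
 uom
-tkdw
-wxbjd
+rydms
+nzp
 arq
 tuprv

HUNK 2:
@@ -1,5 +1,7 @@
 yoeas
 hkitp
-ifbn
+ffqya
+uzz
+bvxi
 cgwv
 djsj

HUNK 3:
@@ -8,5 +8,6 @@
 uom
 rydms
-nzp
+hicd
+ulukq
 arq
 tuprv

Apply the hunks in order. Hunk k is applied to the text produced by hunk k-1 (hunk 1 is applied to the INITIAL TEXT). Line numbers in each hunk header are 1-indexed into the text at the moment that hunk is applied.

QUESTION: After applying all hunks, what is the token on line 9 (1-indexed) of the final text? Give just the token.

Hunk 1: at line 5 remove [tkdw,wxbjd] add [rydms,nzp] -> 14 lines: yoeas hkitp ifbn cgwv djsj uom rydms nzp arq tuprv fdji ofvra xrudj xhehc
Hunk 2: at line 1 remove [ifbn] add [ffqya,uzz,bvxi] -> 16 lines: yoeas hkitp ffqya uzz bvxi cgwv djsj uom rydms nzp arq tuprv fdji ofvra xrudj xhehc
Hunk 3: at line 8 remove [nzp] add [hicd,ulukq] -> 17 lines: yoeas hkitp ffqya uzz bvxi cgwv djsj uom rydms hicd ulukq arq tuprv fdji ofvra xrudj xhehc
Final line 9: rydms

Answer: rydms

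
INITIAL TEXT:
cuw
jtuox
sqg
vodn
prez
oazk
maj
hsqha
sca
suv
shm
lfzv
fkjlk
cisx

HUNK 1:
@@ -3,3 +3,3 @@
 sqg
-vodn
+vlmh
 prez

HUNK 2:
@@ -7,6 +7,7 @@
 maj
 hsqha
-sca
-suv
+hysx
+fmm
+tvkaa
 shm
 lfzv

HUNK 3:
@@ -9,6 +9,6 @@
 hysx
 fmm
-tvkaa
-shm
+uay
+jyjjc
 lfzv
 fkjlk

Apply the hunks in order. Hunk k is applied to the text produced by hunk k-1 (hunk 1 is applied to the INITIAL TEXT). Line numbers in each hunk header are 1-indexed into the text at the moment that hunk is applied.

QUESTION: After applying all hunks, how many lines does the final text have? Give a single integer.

Answer: 15

Derivation:
Hunk 1: at line 3 remove [vodn] add [vlmh] -> 14 lines: cuw jtuox sqg vlmh prez oazk maj hsqha sca suv shm lfzv fkjlk cisx
Hunk 2: at line 7 remove [sca,suv] add [hysx,fmm,tvkaa] -> 15 lines: cuw jtuox sqg vlmh prez oazk maj hsqha hysx fmm tvkaa shm lfzv fkjlk cisx
Hunk 3: at line 9 remove [tvkaa,shm] add [uay,jyjjc] -> 15 lines: cuw jtuox sqg vlmh prez oazk maj hsqha hysx fmm uay jyjjc lfzv fkjlk cisx
Final line count: 15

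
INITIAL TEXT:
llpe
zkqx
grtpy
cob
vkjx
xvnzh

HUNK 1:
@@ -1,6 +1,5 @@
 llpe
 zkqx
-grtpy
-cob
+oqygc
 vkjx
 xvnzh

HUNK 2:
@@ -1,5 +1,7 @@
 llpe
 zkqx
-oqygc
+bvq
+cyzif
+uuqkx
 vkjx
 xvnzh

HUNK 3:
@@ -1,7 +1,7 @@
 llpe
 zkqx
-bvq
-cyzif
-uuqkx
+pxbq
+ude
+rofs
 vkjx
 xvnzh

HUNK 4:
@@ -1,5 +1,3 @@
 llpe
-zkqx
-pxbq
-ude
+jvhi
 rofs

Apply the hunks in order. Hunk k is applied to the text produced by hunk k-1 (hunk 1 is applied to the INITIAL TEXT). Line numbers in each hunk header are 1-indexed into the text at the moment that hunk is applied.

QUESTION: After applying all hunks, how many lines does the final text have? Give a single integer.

Hunk 1: at line 1 remove [grtpy,cob] add [oqygc] -> 5 lines: llpe zkqx oqygc vkjx xvnzh
Hunk 2: at line 1 remove [oqygc] add [bvq,cyzif,uuqkx] -> 7 lines: llpe zkqx bvq cyzif uuqkx vkjx xvnzh
Hunk 3: at line 1 remove [bvq,cyzif,uuqkx] add [pxbq,ude,rofs] -> 7 lines: llpe zkqx pxbq ude rofs vkjx xvnzh
Hunk 4: at line 1 remove [zkqx,pxbq,ude] add [jvhi] -> 5 lines: llpe jvhi rofs vkjx xvnzh
Final line count: 5

Answer: 5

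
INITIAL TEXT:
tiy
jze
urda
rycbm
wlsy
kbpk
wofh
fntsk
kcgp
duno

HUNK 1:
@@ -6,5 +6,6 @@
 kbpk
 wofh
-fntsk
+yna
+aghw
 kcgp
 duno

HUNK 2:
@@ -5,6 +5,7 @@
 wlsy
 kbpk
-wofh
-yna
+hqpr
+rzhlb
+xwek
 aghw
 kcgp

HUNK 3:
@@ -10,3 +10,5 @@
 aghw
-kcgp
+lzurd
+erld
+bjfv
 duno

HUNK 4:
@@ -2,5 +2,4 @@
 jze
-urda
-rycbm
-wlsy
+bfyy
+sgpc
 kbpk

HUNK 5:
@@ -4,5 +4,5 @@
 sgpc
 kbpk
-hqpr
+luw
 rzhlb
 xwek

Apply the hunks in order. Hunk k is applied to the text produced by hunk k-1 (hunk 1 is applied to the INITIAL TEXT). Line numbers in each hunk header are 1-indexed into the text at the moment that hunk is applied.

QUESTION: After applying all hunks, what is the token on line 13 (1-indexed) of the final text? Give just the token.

Answer: duno

Derivation:
Hunk 1: at line 6 remove [fntsk] add [yna,aghw] -> 11 lines: tiy jze urda rycbm wlsy kbpk wofh yna aghw kcgp duno
Hunk 2: at line 5 remove [wofh,yna] add [hqpr,rzhlb,xwek] -> 12 lines: tiy jze urda rycbm wlsy kbpk hqpr rzhlb xwek aghw kcgp duno
Hunk 3: at line 10 remove [kcgp] add [lzurd,erld,bjfv] -> 14 lines: tiy jze urda rycbm wlsy kbpk hqpr rzhlb xwek aghw lzurd erld bjfv duno
Hunk 4: at line 2 remove [urda,rycbm,wlsy] add [bfyy,sgpc] -> 13 lines: tiy jze bfyy sgpc kbpk hqpr rzhlb xwek aghw lzurd erld bjfv duno
Hunk 5: at line 4 remove [hqpr] add [luw] -> 13 lines: tiy jze bfyy sgpc kbpk luw rzhlb xwek aghw lzurd erld bjfv duno
Final line 13: duno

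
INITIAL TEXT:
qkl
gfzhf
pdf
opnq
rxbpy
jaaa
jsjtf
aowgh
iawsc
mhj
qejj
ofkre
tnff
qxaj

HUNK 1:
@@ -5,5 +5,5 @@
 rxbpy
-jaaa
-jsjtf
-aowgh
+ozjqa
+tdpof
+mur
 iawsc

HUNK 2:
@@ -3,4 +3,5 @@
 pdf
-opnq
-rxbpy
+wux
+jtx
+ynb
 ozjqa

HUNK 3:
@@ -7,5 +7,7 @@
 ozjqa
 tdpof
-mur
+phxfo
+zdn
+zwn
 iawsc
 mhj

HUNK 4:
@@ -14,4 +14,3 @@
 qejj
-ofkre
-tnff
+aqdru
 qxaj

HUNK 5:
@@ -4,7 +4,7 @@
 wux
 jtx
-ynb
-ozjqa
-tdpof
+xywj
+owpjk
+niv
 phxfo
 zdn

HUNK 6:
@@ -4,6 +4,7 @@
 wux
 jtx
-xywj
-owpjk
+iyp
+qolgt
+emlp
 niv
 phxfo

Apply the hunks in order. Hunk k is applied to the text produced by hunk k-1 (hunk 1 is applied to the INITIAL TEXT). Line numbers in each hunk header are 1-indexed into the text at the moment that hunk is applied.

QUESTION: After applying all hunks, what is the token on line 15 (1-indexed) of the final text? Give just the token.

Hunk 1: at line 5 remove [jaaa,jsjtf,aowgh] add [ozjqa,tdpof,mur] -> 14 lines: qkl gfzhf pdf opnq rxbpy ozjqa tdpof mur iawsc mhj qejj ofkre tnff qxaj
Hunk 2: at line 3 remove [opnq,rxbpy] add [wux,jtx,ynb] -> 15 lines: qkl gfzhf pdf wux jtx ynb ozjqa tdpof mur iawsc mhj qejj ofkre tnff qxaj
Hunk 3: at line 7 remove [mur] add [phxfo,zdn,zwn] -> 17 lines: qkl gfzhf pdf wux jtx ynb ozjqa tdpof phxfo zdn zwn iawsc mhj qejj ofkre tnff qxaj
Hunk 4: at line 14 remove [ofkre,tnff] add [aqdru] -> 16 lines: qkl gfzhf pdf wux jtx ynb ozjqa tdpof phxfo zdn zwn iawsc mhj qejj aqdru qxaj
Hunk 5: at line 4 remove [ynb,ozjqa,tdpof] add [xywj,owpjk,niv] -> 16 lines: qkl gfzhf pdf wux jtx xywj owpjk niv phxfo zdn zwn iawsc mhj qejj aqdru qxaj
Hunk 6: at line 4 remove [xywj,owpjk] add [iyp,qolgt,emlp] -> 17 lines: qkl gfzhf pdf wux jtx iyp qolgt emlp niv phxfo zdn zwn iawsc mhj qejj aqdru qxaj
Final line 15: qejj

Answer: qejj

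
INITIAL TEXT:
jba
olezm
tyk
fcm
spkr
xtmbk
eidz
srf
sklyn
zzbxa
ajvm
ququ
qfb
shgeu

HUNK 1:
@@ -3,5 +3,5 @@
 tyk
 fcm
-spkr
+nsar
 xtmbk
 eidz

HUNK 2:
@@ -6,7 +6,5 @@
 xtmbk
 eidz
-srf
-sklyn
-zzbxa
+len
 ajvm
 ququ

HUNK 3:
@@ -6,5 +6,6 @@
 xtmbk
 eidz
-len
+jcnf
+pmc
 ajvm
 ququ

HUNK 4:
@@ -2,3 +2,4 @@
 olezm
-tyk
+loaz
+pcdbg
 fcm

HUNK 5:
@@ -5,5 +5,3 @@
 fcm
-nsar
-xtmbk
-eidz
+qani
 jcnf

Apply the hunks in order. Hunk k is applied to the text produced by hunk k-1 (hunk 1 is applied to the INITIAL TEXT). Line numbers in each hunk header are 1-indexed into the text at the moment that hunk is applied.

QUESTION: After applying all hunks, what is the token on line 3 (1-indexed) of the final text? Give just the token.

Hunk 1: at line 3 remove [spkr] add [nsar] -> 14 lines: jba olezm tyk fcm nsar xtmbk eidz srf sklyn zzbxa ajvm ququ qfb shgeu
Hunk 2: at line 6 remove [srf,sklyn,zzbxa] add [len] -> 12 lines: jba olezm tyk fcm nsar xtmbk eidz len ajvm ququ qfb shgeu
Hunk 3: at line 6 remove [len] add [jcnf,pmc] -> 13 lines: jba olezm tyk fcm nsar xtmbk eidz jcnf pmc ajvm ququ qfb shgeu
Hunk 4: at line 2 remove [tyk] add [loaz,pcdbg] -> 14 lines: jba olezm loaz pcdbg fcm nsar xtmbk eidz jcnf pmc ajvm ququ qfb shgeu
Hunk 5: at line 5 remove [nsar,xtmbk,eidz] add [qani] -> 12 lines: jba olezm loaz pcdbg fcm qani jcnf pmc ajvm ququ qfb shgeu
Final line 3: loaz

Answer: loaz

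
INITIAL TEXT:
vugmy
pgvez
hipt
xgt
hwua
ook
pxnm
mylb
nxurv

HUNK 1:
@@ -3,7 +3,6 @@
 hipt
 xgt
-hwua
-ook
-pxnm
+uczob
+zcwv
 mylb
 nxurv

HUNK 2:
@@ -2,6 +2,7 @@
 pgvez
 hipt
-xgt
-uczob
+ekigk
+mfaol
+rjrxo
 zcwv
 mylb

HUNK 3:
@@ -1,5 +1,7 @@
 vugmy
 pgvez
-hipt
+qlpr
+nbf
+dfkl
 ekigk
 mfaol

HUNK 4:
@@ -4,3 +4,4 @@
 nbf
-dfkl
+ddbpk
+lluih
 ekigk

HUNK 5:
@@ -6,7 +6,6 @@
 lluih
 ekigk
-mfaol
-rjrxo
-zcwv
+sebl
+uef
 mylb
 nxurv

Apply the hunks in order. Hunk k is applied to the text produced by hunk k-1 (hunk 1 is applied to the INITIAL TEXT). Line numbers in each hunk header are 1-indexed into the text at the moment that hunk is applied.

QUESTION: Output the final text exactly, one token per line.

Answer: vugmy
pgvez
qlpr
nbf
ddbpk
lluih
ekigk
sebl
uef
mylb
nxurv

Derivation:
Hunk 1: at line 3 remove [hwua,ook,pxnm] add [uczob,zcwv] -> 8 lines: vugmy pgvez hipt xgt uczob zcwv mylb nxurv
Hunk 2: at line 2 remove [xgt,uczob] add [ekigk,mfaol,rjrxo] -> 9 lines: vugmy pgvez hipt ekigk mfaol rjrxo zcwv mylb nxurv
Hunk 3: at line 1 remove [hipt] add [qlpr,nbf,dfkl] -> 11 lines: vugmy pgvez qlpr nbf dfkl ekigk mfaol rjrxo zcwv mylb nxurv
Hunk 4: at line 4 remove [dfkl] add [ddbpk,lluih] -> 12 lines: vugmy pgvez qlpr nbf ddbpk lluih ekigk mfaol rjrxo zcwv mylb nxurv
Hunk 5: at line 6 remove [mfaol,rjrxo,zcwv] add [sebl,uef] -> 11 lines: vugmy pgvez qlpr nbf ddbpk lluih ekigk sebl uef mylb nxurv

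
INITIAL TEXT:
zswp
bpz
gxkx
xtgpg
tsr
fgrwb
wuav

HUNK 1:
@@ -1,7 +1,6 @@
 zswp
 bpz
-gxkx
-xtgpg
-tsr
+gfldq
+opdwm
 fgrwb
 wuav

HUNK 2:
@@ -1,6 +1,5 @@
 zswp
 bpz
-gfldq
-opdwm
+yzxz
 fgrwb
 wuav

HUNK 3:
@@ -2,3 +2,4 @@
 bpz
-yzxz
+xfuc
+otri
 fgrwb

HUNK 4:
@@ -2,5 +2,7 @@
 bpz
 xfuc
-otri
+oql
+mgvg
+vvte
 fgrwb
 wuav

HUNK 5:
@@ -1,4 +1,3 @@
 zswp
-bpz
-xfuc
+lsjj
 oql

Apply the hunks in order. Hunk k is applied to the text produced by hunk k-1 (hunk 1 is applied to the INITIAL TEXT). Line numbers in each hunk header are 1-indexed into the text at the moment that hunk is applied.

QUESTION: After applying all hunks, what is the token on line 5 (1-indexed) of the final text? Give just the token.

Hunk 1: at line 1 remove [gxkx,xtgpg,tsr] add [gfldq,opdwm] -> 6 lines: zswp bpz gfldq opdwm fgrwb wuav
Hunk 2: at line 1 remove [gfldq,opdwm] add [yzxz] -> 5 lines: zswp bpz yzxz fgrwb wuav
Hunk 3: at line 2 remove [yzxz] add [xfuc,otri] -> 6 lines: zswp bpz xfuc otri fgrwb wuav
Hunk 4: at line 2 remove [otri] add [oql,mgvg,vvte] -> 8 lines: zswp bpz xfuc oql mgvg vvte fgrwb wuav
Hunk 5: at line 1 remove [bpz,xfuc] add [lsjj] -> 7 lines: zswp lsjj oql mgvg vvte fgrwb wuav
Final line 5: vvte

Answer: vvte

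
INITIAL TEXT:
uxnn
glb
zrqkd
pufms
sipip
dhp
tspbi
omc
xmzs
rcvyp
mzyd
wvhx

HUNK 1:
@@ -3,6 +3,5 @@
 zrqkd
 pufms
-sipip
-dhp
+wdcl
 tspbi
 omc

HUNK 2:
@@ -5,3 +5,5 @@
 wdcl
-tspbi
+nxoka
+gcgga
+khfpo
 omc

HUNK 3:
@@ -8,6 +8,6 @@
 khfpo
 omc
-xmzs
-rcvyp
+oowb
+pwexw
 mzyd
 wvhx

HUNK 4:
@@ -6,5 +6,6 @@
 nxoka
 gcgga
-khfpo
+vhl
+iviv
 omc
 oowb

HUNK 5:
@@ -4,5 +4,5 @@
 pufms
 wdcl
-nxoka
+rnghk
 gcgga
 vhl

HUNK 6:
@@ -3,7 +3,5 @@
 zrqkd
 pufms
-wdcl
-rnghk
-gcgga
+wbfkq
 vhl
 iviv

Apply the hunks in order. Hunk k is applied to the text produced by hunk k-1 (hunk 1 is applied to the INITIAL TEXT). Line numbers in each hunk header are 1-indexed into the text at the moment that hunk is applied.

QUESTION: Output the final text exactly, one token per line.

Answer: uxnn
glb
zrqkd
pufms
wbfkq
vhl
iviv
omc
oowb
pwexw
mzyd
wvhx

Derivation:
Hunk 1: at line 3 remove [sipip,dhp] add [wdcl] -> 11 lines: uxnn glb zrqkd pufms wdcl tspbi omc xmzs rcvyp mzyd wvhx
Hunk 2: at line 5 remove [tspbi] add [nxoka,gcgga,khfpo] -> 13 lines: uxnn glb zrqkd pufms wdcl nxoka gcgga khfpo omc xmzs rcvyp mzyd wvhx
Hunk 3: at line 8 remove [xmzs,rcvyp] add [oowb,pwexw] -> 13 lines: uxnn glb zrqkd pufms wdcl nxoka gcgga khfpo omc oowb pwexw mzyd wvhx
Hunk 4: at line 6 remove [khfpo] add [vhl,iviv] -> 14 lines: uxnn glb zrqkd pufms wdcl nxoka gcgga vhl iviv omc oowb pwexw mzyd wvhx
Hunk 5: at line 4 remove [nxoka] add [rnghk] -> 14 lines: uxnn glb zrqkd pufms wdcl rnghk gcgga vhl iviv omc oowb pwexw mzyd wvhx
Hunk 6: at line 3 remove [wdcl,rnghk,gcgga] add [wbfkq] -> 12 lines: uxnn glb zrqkd pufms wbfkq vhl iviv omc oowb pwexw mzyd wvhx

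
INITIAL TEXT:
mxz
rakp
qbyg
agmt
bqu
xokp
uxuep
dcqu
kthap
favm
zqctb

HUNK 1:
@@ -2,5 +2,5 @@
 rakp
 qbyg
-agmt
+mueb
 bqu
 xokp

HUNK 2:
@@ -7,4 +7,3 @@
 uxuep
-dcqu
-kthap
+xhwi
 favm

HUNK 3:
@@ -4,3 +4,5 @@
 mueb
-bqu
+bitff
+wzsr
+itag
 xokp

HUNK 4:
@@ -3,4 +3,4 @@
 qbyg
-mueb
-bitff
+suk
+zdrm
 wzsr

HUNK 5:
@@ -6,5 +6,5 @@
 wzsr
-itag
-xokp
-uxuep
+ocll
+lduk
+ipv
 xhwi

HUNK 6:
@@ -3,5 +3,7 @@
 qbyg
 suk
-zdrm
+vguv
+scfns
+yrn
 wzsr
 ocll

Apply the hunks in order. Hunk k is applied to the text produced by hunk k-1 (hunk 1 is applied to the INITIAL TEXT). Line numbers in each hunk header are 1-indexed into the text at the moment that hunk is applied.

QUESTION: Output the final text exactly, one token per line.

Answer: mxz
rakp
qbyg
suk
vguv
scfns
yrn
wzsr
ocll
lduk
ipv
xhwi
favm
zqctb

Derivation:
Hunk 1: at line 2 remove [agmt] add [mueb] -> 11 lines: mxz rakp qbyg mueb bqu xokp uxuep dcqu kthap favm zqctb
Hunk 2: at line 7 remove [dcqu,kthap] add [xhwi] -> 10 lines: mxz rakp qbyg mueb bqu xokp uxuep xhwi favm zqctb
Hunk 3: at line 4 remove [bqu] add [bitff,wzsr,itag] -> 12 lines: mxz rakp qbyg mueb bitff wzsr itag xokp uxuep xhwi favm zqctb
Hunk 4: at line 3 remove [mueb,bitff] add [suk,zdrm] -> 12 lines: mxz rakp qbyg suk zdrm wzsr itag xokp uxuep xhwi favm zqctb
Hunk 5: at line 6 remove [itag,xokp,uxuep] add [ocll,lduk,ipv] -> 12 lines: mxz rakp qbyg suk zdrm wzsr ocll lduk ipv xhwi favm zqctb
Hunk 6: at line 3 remove [zdrm] add [vguv,scfns,yrn] -> 14 lines: mxz rakp qbyg suk vguv scfns yrn wzsr ocll lduk ipv xhwi favm zqctb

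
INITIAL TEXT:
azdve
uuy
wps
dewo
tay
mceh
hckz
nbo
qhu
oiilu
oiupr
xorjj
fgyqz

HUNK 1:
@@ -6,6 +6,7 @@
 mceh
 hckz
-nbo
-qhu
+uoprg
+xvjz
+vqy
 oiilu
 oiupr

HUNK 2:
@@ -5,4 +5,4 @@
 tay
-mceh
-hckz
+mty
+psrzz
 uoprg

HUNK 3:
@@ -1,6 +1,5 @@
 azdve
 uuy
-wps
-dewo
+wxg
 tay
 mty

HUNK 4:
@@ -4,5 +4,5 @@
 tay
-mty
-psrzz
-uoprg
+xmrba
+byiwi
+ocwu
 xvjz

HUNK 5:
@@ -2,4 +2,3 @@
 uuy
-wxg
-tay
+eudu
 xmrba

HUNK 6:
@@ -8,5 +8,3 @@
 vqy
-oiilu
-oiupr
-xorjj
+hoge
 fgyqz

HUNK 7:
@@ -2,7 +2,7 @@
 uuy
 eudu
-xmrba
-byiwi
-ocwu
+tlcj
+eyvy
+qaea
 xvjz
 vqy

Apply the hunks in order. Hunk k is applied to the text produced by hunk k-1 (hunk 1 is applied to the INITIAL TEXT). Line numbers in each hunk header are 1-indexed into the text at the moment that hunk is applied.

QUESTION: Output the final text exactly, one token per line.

Answer: azdve
uuy
eudu
tlcj
eyvy
qaea
xvjz
vqy
hoge
fgyqz

Derivation:
Hunk 1: at line 6 remove [nbo,qhu] add [uoprg,xvjz,vqy] -> 14 lines: azdve uuy wps dewo tay mceh hckz uoprg xvjz vqy oiilu oiupr xorjj fgyqz
Hunk 2: at line 5 remove [mceh,hckz] add [mty,psrzz] -> 14 lines: azdve uuy wps dewo tay mty psrzz uoprg xvjz vqy oiilu oiupr xorjj fgyqz
Hunk 3: at line 1 remove [wps,dewo] add [wxg] -> 13 lines: azdve uuy wxg tay mty psrzz uoprg xvjz vqy oiilu oiupr xorjj fgyqz
Hunk 4: at line 4 remove [mty,psrzz,uoprg] add [xmrba,byiwi,ocwu] -> 13 lines: azdve uuy wxg tay xmrba byiwi ocwu xvjz vqy oiilu oiupr xorjj fgyqz
Hunk 5: at line 2 remove [wxg,tay] add [eudu] -> 12 lines: azdve uuy eudu xmrba byiwi ocwu xvjz vqy oiilu oiupr xorjj fgyqz
Hunk 6: at line 8 remove [oiilu,oiupr,xorjj] add [hoge] -> 10 lines: azdve uuy eudu xmrba byiwi ocwu xvjz vqy hoge fgyqz
Hunk 7: at line 2 remove [xmrba,byiwi,ocwu] add [tlcj,eyvy,qaea] -> 10 lines: azdve uuy eudu tlcj eyvy qaea xvjz vqy hoge fgyqz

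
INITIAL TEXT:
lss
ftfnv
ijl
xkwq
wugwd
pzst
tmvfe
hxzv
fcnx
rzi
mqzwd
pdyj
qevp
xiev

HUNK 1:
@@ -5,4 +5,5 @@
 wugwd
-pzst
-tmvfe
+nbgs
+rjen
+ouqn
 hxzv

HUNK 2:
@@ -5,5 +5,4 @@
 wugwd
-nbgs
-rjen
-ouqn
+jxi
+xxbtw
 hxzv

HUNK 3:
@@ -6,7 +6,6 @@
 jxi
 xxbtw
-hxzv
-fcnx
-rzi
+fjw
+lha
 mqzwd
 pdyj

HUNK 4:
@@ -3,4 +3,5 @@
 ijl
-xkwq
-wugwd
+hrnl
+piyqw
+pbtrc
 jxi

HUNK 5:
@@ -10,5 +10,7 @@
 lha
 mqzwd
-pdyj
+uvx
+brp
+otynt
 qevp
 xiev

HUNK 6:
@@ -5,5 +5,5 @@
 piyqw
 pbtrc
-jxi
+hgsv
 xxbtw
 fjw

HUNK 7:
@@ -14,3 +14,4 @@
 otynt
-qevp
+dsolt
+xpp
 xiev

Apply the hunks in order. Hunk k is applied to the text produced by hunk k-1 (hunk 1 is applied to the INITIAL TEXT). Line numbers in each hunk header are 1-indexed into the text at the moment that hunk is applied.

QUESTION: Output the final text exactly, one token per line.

Hunk 1: at line 5 remove [pzst,tmvfe] add [nbgs,rjen,ouqn] -> 15 lines: lss ftfnv ijl xkwq wugwd nbgs rjen ouqn hxzv fcnx rzi mqzwd pdyj qevp xiev
Hunk 2: at line 5 remove [nbgs,rjen,ouqn] add [jxi,xxbtw] -> 14 lines: lss ftfnv ijl xkwq wugwd jxi xxbtw hxzv fcnx rzi mqzwd pdyj qevp xiev
Hunk 3: at line 6 remove [hxzv,fcnx,rzi] add [fjw,lha] -> 13 lines: lss ftfnv ijl xkwq wugwd jxi xxbtw fjw lha mqzwd pdyj qevp xiev
Hunk 4: at line 3 remove [xkwq,wugwd] add [hrnl,piyqw,pbtrc] -> 14 lines: lss ftfnv ijl hrnl piyqw pbtrc jxi xxbtw fjw lha mqzwd pdyj qevp xiev
Hunk 5: at line 10 remove [pdyj] add [uvx,brp,otynt] -> 16 lines: lss ftfnv ijl hrnl piyqw pbtrc jxi xxbtw fjw lha mqzwd uvx brp otynt qevp xiev
Hunk 6: at line 5 remove [jxi] add [hgsv] -> 16 lines: lss ftfnv ijl hrnl piyqw pbtrc hgsv xxbtw fjw lha mqzwd uvx brp otynt qevp xiev
Hunk 7: at line 14 remove [qevp] add [dsolt,xpp] -> 17 lines: lss ftfnv ijl hrnl piyqw pbtrc hgsv xxbtw fjw lha mqzwd uvx brp otynt dsolt xpp xiev

Answer: lss
ftfnv
ijl
hrnl
piyqw
pbtrc
hgsv
xxbtw
fjw
lha
mqzwd
uvx
brp
otynt
dsolt
xpp
xiev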